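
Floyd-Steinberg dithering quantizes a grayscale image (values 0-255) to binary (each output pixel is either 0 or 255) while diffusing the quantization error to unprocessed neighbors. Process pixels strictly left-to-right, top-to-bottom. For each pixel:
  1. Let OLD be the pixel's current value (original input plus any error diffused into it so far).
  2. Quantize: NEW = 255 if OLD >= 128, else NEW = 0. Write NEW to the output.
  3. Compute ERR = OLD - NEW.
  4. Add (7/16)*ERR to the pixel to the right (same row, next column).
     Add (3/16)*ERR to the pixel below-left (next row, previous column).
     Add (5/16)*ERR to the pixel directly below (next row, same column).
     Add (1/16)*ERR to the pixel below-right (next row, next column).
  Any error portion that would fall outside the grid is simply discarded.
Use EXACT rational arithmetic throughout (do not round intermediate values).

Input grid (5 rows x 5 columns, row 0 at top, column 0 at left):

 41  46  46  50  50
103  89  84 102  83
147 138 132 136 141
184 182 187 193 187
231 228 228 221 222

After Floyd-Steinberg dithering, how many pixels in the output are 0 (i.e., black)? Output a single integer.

Answer: 11

Derivation:
(0,0): OLD=41 → NEW=0, ERR=41
(0,1): OLD=1023/16 → NEW=0, ERR=1023/16
(0,2): OLD=18937/256 → NEW=0, ERR=18937/256
(0,3): OLD=337359/4096 → NEW=0, ERR=337359/4096
(0,4): OLD=5638313/65536 → NEW=0, ERR=5638313/65536
(1,0): OLD=32717/256 → NEW=0, ERR=32717/256
(1,1): OLD=371355/2048 → NEW=255, ERR=-150885/2048
(1,2): OLD=6181559/65536 → NEW=0, ERR=6181559/65536
(1,3): OLD=49744299/262144 → NEW=255, ERR=-17102421/262144
(1,4): OLD=362767521/4194304 → NEW=0, ERR=362767521/4194304
(2,0): OLD=5672921/32768 → NEW=255, ERR=-2682919/32768
(2,1): OLD=109921251/1048576 → NEW=0, ERR=109921251/1048576
(2,2): OLD=3196083817/16777216 → NEW=255, ERR=-1082106263/16777216
(2,3): OLD=29395392811/268435456 → NEW=0, ERR=29395392811/268435456
(2,4): OLD=909930866029/4294967296 → NEW=255, ERR=-185285794451/4294967296
(3,0): OLD=2987504457/16777216 → NEW=255, ERR=-1290685623/16777216
(3,1): OLD=21997090197/134217728 → NEW=255, ERR=-12228430443/134217728
(3,2): OLD=661718375799/4294967296 → NEW=255, ERR=-433498284681/4294967296
(3,3): OLD=1468390731935/8589934592 → NEW=255, ERR=-722042589025/8589934592
(3,4): OLD=19734580801531/137438953472 → NEW=255, ERR=-15312352333829/137438953472
(4,0): OLD=407756006439/2147483648 → NEW=255, ERR=-139852323801/2147483648
(4,1): OLD=10122648918183/68719476736 → NEW=255, ERR=-7400817649497/68719476736
(4,2): OLD=140613086288553/1099511627776 → NEW=0, ERR=140613086288553/1099511627776
(4,3): OLD=3931585445969575/17592186044416 → NEW=255, ERR=-554421995356505/17592186044416
(4,4): OLD=47327842146296337/281474976710656 → NEW=255, ERR=-24448276914920943/281474976710656
Output grid:
  Row 0: .....  (5 black, running=5)
  Row 1: .#.#.  (3 black, running=8)
  Row 2: #.#.#  (2 black, running=10)
  Row 3: #####  (0 black, running=10)
  Row 4: ##.##  (1 black, running=11)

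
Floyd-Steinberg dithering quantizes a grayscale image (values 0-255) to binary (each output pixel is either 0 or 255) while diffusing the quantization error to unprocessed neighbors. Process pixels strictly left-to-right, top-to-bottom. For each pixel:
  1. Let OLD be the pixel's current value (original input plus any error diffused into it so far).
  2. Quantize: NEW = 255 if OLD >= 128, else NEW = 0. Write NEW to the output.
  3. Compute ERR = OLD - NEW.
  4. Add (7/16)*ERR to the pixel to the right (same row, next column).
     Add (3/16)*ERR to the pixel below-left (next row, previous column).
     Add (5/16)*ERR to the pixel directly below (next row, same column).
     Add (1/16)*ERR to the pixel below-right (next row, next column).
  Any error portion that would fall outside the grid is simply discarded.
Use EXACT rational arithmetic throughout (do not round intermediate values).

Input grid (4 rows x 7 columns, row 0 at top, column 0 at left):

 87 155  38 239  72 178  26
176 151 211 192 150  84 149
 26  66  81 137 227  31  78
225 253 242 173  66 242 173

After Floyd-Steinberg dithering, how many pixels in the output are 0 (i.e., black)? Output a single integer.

Answer: 12

Derivation:
(0,0): OLD=87 → NEW=0, ERR=87
(0,1): OLD=3089/16 → NEW=255, ERR=-991/16
(0,2): OLD=2791/256 → NEW=0, ERR=2791/256
(0,3): OLD=998481/4096 → NEW=255, ERR=-45999/4096
(0,4): OLD=4396599/65536 → NEW=0, ERR=4396599/65536
(0,5): OLD=217422721/1048576 → NEW=255, ERR=-49964159/1048576
(0,6): OLD=86458503/16777216 → NEW=0, ERR=86458503/16777216
(1,0): OLD=49043/256 → NEW=255, ERR=-16237/256
(1,1): OLD=228101/2048 → NEW=0, ERR=228101/2048
(1,2): OLD=16853097/65536 → NEW=255, ERR=141417/65536
(1,3): OLD=53135221/262144 → NEW=255, ERR=-13711499/262144
(1,4): OLD=2322720127/16777216 → NEW=255, ERR=-1955469953/16777216
(1,5): OLD=3124030383/134217728 → NEW=0, ERR=3124030383/134217728
(1,6): OLD=338906204001/2147483648 → NEW=255, ERR=-208702126239/2147483648
(2,0): OLD=886791/32768 → NEW=0, ERR=886791/32768
(2,1): OLD=114384829/1048576 → NEW=0, ERR=114384829/1048576
(2,2): OLD=2123211383/16777216 → NEW=0, ERR=2123211383/16777216
(2,3): OLD=20710125183/134217728 → NEW=255, ERR=-13515395457/134217728
(2,4): OLD=158502012719/1073741824 → NEW=255, ERR=-115302152401/1073741824
(2,5): OLD=-1175562346267/34359738368 → NEW=0, ERR=-1175562346267/34359738368
(2,6): OLD=18755598738323/549755813888 → NEW=0, ERR=18755598738323/549755813888
(3,0): OLD=4259914647/16777216 → NEW=255, ERR=-18275433/16777216
(3,1): OLD=41880349899/134217728 → NEW=255, ERR=7654829259/134217728
(3,2): OLD=316149187345/1073741824 → NEW=255, ERR=42345022225/1073741824
(3,3): OLD=629473944359/4294967296 → NEW=255, ERR=-465742716121/4294967296
(3,4): OLD=-15232681046121/549755813888 → NEW=0, ERR=-15232681046121/549755813888
(3,5): OLD=962606425267893/4398046511104 → NEW=255, ERR=-158895435063627/4398046511104
(3,6): OLD=11661276666501227/70368744177664 → NEW=255, ERR=-6282753098803093/70368744177664
Output grid:
  Row 0: .#.#.#.  (4 black, running=4)
  Row 1: #.###.#  (2 black, running=6)
  Row 2: ...##..  (5 black, running=11)
  Row 3: ####.##  (1 black, running=12)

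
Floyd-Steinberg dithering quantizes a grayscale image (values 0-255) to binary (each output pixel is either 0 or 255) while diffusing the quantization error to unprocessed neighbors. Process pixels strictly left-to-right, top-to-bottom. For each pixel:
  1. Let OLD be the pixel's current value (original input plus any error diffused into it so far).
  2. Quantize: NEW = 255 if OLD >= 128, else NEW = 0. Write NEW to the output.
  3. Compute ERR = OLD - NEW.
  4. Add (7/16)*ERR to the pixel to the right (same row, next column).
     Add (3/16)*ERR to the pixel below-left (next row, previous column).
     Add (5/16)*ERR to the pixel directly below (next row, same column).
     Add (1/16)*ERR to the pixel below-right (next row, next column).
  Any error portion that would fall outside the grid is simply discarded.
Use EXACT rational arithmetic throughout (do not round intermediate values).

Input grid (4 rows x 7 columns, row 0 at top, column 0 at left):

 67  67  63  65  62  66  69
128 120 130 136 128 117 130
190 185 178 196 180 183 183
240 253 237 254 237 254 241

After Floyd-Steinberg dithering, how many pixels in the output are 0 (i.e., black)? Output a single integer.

Answer: 11

Derivation:
(0,0): OLD=67 → NEW=0, ERR=67
(0,1): OLD=1541/16 → NEW=0, ERR=1541/16
(0,2): OLD=26915/256 → NEW=0, ERR=26915/256
(0,3): OLD=454645/4096 → NEW=0, ERR=454645/4096
(0,4): OLD=7245747/65536 → NEW=0, ERR=7245747/65536
(0,5): OLD=119926245/1048576 → NEW=0, ERR=119926245/1048576
(0,6): OLD=1997111619/16777216 → NEW=0, ERR=1997111619/16777216
(1,0): OLD=42751/256 → NEW=255, ERR=-22529/256
(1,1): OLD=277497/2048 → NEW=255, ERR=-244743/2048
(1,2): OLD=9004909/65536 → NEW=255, ERR=-7706771/65536
(1,3): OLD=38414505/262144 → NEW=255, ERR=-28432215/262144
(1,4): OLD=2407209243/16777216 → NEW=255, ERR=-1870980837/16777216
(1,5): OLD=17875214091/134217728 → NEW=255, ERR=-16350306549/134217728
(1,6): OLD=259955752517/2147483648 → NEW=0, ERR=259955752517/2147483648
(2,0): OLD=4590531/32768 → NEW=255, ERR=-3765309/32768
(2,1): OLD=73225617/1048576 → NEW=0, ERR=73225617/1048576
(2,2): OLD=2415887091/16777216 → NEW=255, ERR=-1862302989/16777216
(2,3): OLD=11446521883/134217728 → NEW=0, ERR=11446521883/134217728
(2,4): OLD=164112631307/1073741824 → NEW=255, ERR=-109691533813/1073741824
(2,5): OLD=3984507834457/34359738368 → NEW=0, ERR=3984507834457/34359738368
(2,6): OLD=145107650507519/549755813888 → NEW=255, ERR=4919917966079/549755813888
(3,0): OLD=3643759251/16777216 → NEW=255, ERR=-634430829/16777216
(3,1): OLD=30908228375/134217728 → NEW=255, ERR=-3317292265/134217728
(3,2): OLD=227476451893/1073741824 → NEW=255, ERR=-46327713227/1073741824
(3,3): OLD=1012247915683/4294967296 → NEW=255, ERR=-82968744797/4294967296
(3,4): OLD=122979065878163/549755813888 → NEW=255, ERR=-17208666663277/549755813888
(3,5): OLD=1195552638170217/4398046511104 → NEW=255, ERR=74050777838697/4398046511104
(3,6): OLD=18184036513141559/70368744177664 → NEW=255, ERR=240006747837239/70368744177664
Output grid:
  Row 0: .......  (7 black, running=7)
  Row 1: ######.  (1 black, running=8)
  Row 2: #.#.#.#  (3 black, running=11)
  Row 3: #######  (0 black, running=11)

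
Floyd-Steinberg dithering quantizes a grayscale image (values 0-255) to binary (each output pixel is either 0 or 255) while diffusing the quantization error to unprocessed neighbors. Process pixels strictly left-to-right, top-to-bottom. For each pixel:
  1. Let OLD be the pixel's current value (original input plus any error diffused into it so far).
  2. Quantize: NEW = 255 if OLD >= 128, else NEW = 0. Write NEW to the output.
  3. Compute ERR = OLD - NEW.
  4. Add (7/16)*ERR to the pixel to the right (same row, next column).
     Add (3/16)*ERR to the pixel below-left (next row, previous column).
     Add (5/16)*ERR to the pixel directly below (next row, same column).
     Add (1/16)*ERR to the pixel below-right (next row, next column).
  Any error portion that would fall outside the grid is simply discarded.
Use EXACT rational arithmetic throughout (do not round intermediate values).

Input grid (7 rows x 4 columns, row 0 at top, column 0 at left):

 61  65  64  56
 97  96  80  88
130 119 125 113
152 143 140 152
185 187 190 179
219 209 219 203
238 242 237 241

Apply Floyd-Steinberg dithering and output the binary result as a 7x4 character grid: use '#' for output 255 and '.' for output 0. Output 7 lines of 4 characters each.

(0,0): OLD=61 → NEW=0, ERR=61
(0,1): OLD=1467/16 → NEW=0, ERR=1467/16
(0,2): OLD=26653/256 → NEW=0, ERR=26653/256
(0,3): OLD=415947/4096 → NEW=0, ERR=415947/4096
(1,0): OLD=34113/256 → NEW=255, ERR=-31167/256
(1,1): OLD=193991/2048 → NEW=0, ERR=193991/2048
(1,2): OLD=11714387/65536 → NEW=255, ERR=-4997293/65536
(1,3): OLD=97392565/1048576 → NEW=0, ERR=97392565/1048576
(2,0): OLD=3595133/32768 → NEW=0, ERR=3595133/32768
(2,1): OLD=183180335/1048576 → NEW=255, ERR=-84206545/1048576
(2,2): OLD=187427979/2097152 → NEW=0, ERR=187427979/2097152
(2,3): OLD=5917658943/33554432 → NEW=255, ERR=-2638721217/33554432
(3,0): OLD=2872738477/16777216 → NEW=255, ERR=-1405451603/16777216
(3,1): OLD=28150564979/268435456 → NEW=0, ERR=28150564979/268435456
(3,2): OLD=833417098125/4294967296 → NEW=255, ERR=-261799562355/4294967296
(3,3): OLD=7307834449499/68719476736 → NEW=0, ERR=7307834449499/68719476736
(4,0): OLD=766584516457/4294967296 → NEW=255, ERR=-328632144023/4294967296
(4,1): OLD=5828484021179/34359738368 → NEW=255, ERR=-2933249262661/34359738368
(4,2): OLD=176027802594907/1099511627776 → NEW=255, ERR=-104347662487973/1099511627776
(4,3): OLD=2936173732531693/17592186044416 → NEW=255, ERR=-1549833708794387/17592186044416
(5,0): OLD=98451489692569/549755813888 → NEW=255, ERR=-41736242848871/549755813888
(5,1): OLD=2225966785039183/17592186044416 → NEW=0, ERR=2225966785039183/17592186044416
(5,2): OLD=1960176551468891/8796093022208 → NEW=255, ERR=-282827169194149/8796093022208
(5,3): OLD=43761108759765579/281474976710656 → NEW=255, ERR=-28015010301451701/281474976710656
(6,0): OLD=66991145956434317/281474976710656 → NEW=255, ERR=-4784973104782963/281474976710656
(6,1): OLD=1185933276312053675/4503599627370496 → NEW=255, ERR=37515371332577195/4503599627370496
(6,2): OLD=15841346835680288957/72057594037927936 → NEW=255, ERR=-2533339643991334723/72057594037927936
(6,3): OLD=221944571746414132267/1152921504606846976 → NEW=255, ERR=-72050411928331846613/1152921504606846976
Row 0: ....
Row 1: #.#.
Row 2: .#.#
Row 3: #.#.
Row 4: ####
Row 5: #.##
Row 6: ####

Answer: ....
#.#.
.#.#
#.#.
####
#.##
####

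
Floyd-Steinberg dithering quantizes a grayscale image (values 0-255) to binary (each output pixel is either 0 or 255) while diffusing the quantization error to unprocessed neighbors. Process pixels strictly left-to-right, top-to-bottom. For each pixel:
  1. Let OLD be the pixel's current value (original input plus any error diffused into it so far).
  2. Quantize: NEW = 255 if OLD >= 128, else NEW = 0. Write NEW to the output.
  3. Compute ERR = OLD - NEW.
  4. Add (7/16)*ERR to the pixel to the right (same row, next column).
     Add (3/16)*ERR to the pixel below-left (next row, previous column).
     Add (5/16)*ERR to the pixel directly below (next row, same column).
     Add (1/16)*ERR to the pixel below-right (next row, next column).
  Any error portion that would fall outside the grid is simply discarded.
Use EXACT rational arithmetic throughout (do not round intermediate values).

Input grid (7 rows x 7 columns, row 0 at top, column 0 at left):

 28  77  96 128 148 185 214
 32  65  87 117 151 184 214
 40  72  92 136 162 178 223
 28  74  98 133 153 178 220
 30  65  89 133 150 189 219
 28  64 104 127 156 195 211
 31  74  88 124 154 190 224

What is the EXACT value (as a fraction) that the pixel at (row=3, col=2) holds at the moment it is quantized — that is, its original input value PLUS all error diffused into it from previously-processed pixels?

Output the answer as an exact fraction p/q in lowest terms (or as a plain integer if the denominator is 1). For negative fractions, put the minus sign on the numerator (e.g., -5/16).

(0,0): OLD=28 → NEW=0, ERR=28
(0,1): OLD=357/4 → NEW=0, ERR=357/4
(0,2): OLD=8643/64 → NEW=255, ERR=-7677/64
(0,3): OLD=77333/1024 → NEW=0, ERR=77333/1024
(0,4): OLD=2966163/16384 → NEW=255, ERR=-1211757/16384
(0,5): OLD=40014341/262144 → NEW=255, ERR=-26832379/262144
(0,6): OLD=709754403/4194304 → NEW=255, ERR=-359793117/4194304
(1,0): OLD=3679/64 → NEW=0, ERR=3679/64
(1,1): OLD=49817/512 → NEW=0, ERR=49817/512
(1,2): OLD=1832077/16384 → NEW=0, ERR=1832077/16384
(1,3): OLD=11020361/65536 → NEW=255, ERR=-5691319/65536
(1,4): OLD=316342523/4194304 → NEW=0, ERR=316342523/4194304
(1,5): OLD=5513124587/33554432 → NEW=255, ERR=-3043255573/33554432
(1,6): OLD=75761316965/536870912 → NEW=255, ERR=-61140765595/536870912
(2,0): OLD=624291/8192 → NEW=0, ERR=624291/8192
(2,1): OLD=42023217/262144 → NEW=255, ERR=-24823503/262144
(2,2): OLD=315888083/4194304 → NEW=0, ERR=315888083/4194304
(2,3): OLD=5467419643/33554432 → NEW=255, ERR=-3088960517/33554432
(2,4): OLD=32980171499/268435456 → NEW=0, ERR=32980171499/268435456
(2,5): OLD=1604339858681/8589934592 → NEW=255, ERR=-586093462279/8589934592
(2,6): OLD=20875897714015/137438953472 → NEW=255, ERR=-14171035421345/137438953472
(3,0): OLD=142856563/4194304 → NEW=0, ERR=142856563/4194304
(3,1): OLD=2623736439/33554432 → NEW=0, ERR=2623736439/33554432
(3,2): OLD=35585368917/268435456 → NEW=255, ERR=-32865672363/268435456
Target (3,2): original=98, with diffused error = 35585368917/268435456

Answer: 35585368917/268435456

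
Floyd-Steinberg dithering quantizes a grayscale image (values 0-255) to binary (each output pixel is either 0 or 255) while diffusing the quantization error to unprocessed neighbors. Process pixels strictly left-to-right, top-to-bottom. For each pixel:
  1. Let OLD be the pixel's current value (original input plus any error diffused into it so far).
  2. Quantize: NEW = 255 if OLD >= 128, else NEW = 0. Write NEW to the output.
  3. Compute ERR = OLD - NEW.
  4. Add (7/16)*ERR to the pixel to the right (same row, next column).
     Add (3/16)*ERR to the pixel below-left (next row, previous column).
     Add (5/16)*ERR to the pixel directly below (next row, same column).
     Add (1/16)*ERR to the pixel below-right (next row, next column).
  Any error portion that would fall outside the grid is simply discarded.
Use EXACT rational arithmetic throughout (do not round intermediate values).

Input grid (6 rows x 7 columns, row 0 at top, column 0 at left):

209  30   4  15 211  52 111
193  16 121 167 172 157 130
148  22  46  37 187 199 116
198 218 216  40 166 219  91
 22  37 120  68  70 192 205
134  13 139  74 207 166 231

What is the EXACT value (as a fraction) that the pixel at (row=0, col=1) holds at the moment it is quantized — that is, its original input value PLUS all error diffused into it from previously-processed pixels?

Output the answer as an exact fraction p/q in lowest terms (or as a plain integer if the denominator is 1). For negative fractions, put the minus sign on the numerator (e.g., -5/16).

Answer: 79/8

Derivation:
(0,0): OLD=209 → NEW=255, ERR=-46
(0,1): OLD=79/8 → NEW=0, ERR=79/8
Target (0,1): original=30, with diffused error = 79/8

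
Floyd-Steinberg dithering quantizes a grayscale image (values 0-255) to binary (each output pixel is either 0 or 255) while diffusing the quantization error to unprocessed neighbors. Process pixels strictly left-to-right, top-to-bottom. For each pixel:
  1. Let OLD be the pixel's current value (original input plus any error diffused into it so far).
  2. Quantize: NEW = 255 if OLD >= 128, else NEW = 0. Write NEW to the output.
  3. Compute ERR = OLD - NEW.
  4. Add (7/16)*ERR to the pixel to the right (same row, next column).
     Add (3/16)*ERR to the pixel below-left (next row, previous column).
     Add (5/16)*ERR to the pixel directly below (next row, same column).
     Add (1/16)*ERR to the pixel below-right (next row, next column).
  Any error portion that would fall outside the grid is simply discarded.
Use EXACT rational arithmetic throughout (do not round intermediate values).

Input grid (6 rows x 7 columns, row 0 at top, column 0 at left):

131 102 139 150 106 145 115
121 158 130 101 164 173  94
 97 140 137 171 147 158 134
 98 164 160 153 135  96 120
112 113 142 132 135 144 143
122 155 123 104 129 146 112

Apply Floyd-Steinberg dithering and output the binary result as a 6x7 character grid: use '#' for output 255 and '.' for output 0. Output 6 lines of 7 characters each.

(0,0): OLD=131 → NEW=255, ERR=-124
(0,1): OLD=191/4 → NEW=0, ERR=191/4
(0,2): OLD=10233/64 → NEW=255, ERR=-6087/64
(0,3): OLD=110991/1024 → NEW=0, ERR=110991/1024
(0,4): OLD=2513641/16384 → NEW=255, ERR=-1664279/16384
(0,5): OLD=26360927/262144 → NEW=0, ERR=26360927/262144
(0,6): OLD=666871449/4194304 → NEW=255, ERR=-402676071/4194304
(1,0): OLD=5837/64 → NEW=0, ERR=5837/64
(1,1): OLD=95867/512 → NEW=255, ERR=-34693/512
(1,2): OLD=1539127/16384 → NEW=0, ERR=1539127/16384
(1,3): OLD=9894651/65536 → NEW=255, ERR=-6817029/65536
(1,4): OLD=471343201/4194304 → NEW=0, ERR=471343201/4194304
(1,5): OLD=7692013201/33554432 → NEW=255, ERR=-864366959/33554432
(1,6): OLD=31682452831/536870912 → NEW=0, ERR=31682452831/536870912
(2,0): OLD=924025/8192 → NEW=0, ERR=924025/8192
(2,1): OLD=50197283/262144 → NEW=255, ERR=-16649437/262144
(2,2): OLD=481636585/4194304 → NEW=0, ERR=481636585/4194304
(2,3): OLD=7236834337/33554432 → NEW=255, ERR=-1319545823/33554432
(2,4): OLD=41226755809/268435456 → NEW=255, ERR=-27224285471/268435456
(2,5): OLD=1062299600443/8589934592 → NEW=0, ERR=1062299600443/8589934592
(2,6): OLD=28166235253325/137438953472 → NEW=255, ERR=-6880697882035/137438953472
(3,0): OLD=508937481/4194304 → NEW=0, ERR=508937481/4194304
(3,1): OLD=7577235829/33554432 → NEW=255, ERR=-979144331/33554432
(3,2): OLD=46110516799/268435456 → NEW=255, ERR=-22340524481/268435456
(3,3): OLD=99279094257/1073741824 → NEW=0, ERR=99279094257/1073741824
(3,4): OLD=22607097392393/137438953472 → NEW=255, ERR=-12439835742967/137438953472
(3,5): OLD=87215211280203/1099511627776 → NEW=0, ERR=87215211280203/1099511627776
(3,6): OLD=2582315237866645/17592186044416 → NEW=255, ERR=-1903692203459435/17592186044416
(4,0): OLD=77549608391/536870912 → NEW=255, ERR=-59352474169/536870912
(4,1): OLD=407964593915/8589934592 → NEW=0, ERR=407964593915/8589934592
(4,2): OLD=20929636946901/137438953472 → NEW=255, ERR=-14117296188459/137438953472
(4,3): OLD=103115380487479/1099511627776 → NEW=0, ERR=103115380487479/1099511627776
(4,4): OLD=1481233388024805/8796093022208 → NEW=255, ERR=-761770332638235/8796093022208
(4,5): OLD=29541453306337333/281474976710656 → NEW=0, ERR=29541453306337333/281474976710656
(4,6): OLD=720836637669319427/4503599627370496 → NEW=255, ERR=-427581267310157053/4503599627370496
(5,0): OLD=13243248171809/137438953472 → NEW=0, ERR=13243248171809/137438953472
(5,1): OLD=204321193686891/1099511627776 → NEW=255, ERR=-76054271395989/1099511627776
(5,2): OLD=714166372818221/8796093022208 → NEW=0, ERR=714166372818221/8796093022208
(5,3): OLD=10285830332102369/70368744177664 → NEW=255, ERR=-7658199433201951/70368744177664
(5,4): OLD=359673411902828379/4503599627370496 → NEW=0, ERR=359673411902828379/4503599627370496
(5,5): OLD=6864334332561508235/36028797018963968 → NEW=255, ERR=-2323008907274303605/36028797018963968
(5,6): OLD=34980597237868201925/576460752303423488 → NEW=0, ERR=34980597237868201925/576460752303423488
Row 0: #.#.#.#
Row 1: .#.#.#.
Row 2: .#.##.#
Row 3: .##.#.#
Row 4: #.#.#.#
Row 5: .#.#.#.

Answer: #.#.#.#
.#.#.#.
.#.##.#
.##.#.#
#.#.#.#
.#.#.#.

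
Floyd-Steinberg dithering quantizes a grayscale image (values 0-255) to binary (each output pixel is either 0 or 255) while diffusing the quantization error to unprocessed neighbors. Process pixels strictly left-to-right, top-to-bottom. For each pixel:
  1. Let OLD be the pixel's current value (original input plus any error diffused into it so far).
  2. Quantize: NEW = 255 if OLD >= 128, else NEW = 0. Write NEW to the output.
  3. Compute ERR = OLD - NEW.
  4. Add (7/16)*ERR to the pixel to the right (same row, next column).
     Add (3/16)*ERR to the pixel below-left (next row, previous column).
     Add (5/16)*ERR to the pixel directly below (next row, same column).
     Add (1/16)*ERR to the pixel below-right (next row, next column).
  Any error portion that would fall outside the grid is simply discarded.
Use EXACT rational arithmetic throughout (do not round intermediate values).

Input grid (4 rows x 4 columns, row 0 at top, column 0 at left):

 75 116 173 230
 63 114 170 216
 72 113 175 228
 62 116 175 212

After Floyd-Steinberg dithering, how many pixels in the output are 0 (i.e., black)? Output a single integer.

Answer: 7

Derivation:
(0,0): OLD=75 → NEW=0, ERR=75
(0,1): OLD=2381/16 → NEW=255, ERR=-1699/16
(0,2): OLD=32395/256 → NEW=0, ERR=32395/256
(0,3): OLD=1168845/4096 → NEW=255, ERR=124365/4096
(1,0): OLD=17031/256 → NEW=0, ERR=17031/256
(1,1): OLD=283313/2048 → NEW=255, ERR=-238927/2048
(1,2): OLD=10325893/65536 → NEW=255, ERR=-6385787/65536
(1,3): OLD=200034227/1048576 → NEW=255, ERR=-67352653/1048576
(2,0): OLD=2323755/32768 → NEW=0, ERR=2323755/32768
(2,1): OLD=97995913/1048576 → NEW=0, ERR=97995913/1048576
(2,2): OLD=348341581/2097152 → NEW=255, ERR=-186432179/2097152
(2,3): OLD=5467513529/33554432 → NEW=255, ERR=-3088866631/33554432
(3,0): OLD=1705975931/16777216 → NEW=0, ERR=1705975931/16777216
(3,1): OLD=47635407717/268435456 → NEW=255, ERR=-20815633563/268435456
(3,2): OLD=437547401883/4294967296 → NEW=0, ERR=437547401883/4294967296
(3,3): OLD=15272673134781/68719476736 → NEW=255, ERR=-2250793432899/68719476736
Output grid:
  Row 0: .#.#  (2 black, running=2)
  Row 1: .###  (1 black, running=3)
  Row 2: ..##  (2 black, running=5)
  Row 3: .#.#  (2 black, running=7)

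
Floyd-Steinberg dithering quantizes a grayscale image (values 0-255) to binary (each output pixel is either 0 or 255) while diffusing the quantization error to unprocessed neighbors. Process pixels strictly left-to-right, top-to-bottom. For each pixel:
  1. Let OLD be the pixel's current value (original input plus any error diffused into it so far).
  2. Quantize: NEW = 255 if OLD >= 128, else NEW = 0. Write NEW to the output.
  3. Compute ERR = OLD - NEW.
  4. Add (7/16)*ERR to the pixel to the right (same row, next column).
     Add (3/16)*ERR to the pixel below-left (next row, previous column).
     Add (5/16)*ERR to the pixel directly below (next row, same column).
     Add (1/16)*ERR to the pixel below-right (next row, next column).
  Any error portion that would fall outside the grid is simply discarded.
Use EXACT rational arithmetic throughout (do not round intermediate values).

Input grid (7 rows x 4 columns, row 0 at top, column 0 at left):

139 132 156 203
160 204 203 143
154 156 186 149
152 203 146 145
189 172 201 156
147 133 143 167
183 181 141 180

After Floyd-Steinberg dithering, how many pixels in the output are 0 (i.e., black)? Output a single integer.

(0,0): OLD=139 → NEW=255, ERR=-116
(0,1): OLD=325/4 → NEW=0, ERR=325/4
(0,2): OLD=12259/64 → NEW=255, ERR=-4061/64
(0,3): OLD=179445/1024 → NEW=255, ERR=-81675/1024
(1,0): OLD=8895/64 → NEW=255, ERR=-7425/64
(1,1): OLD=81657/512 → NEW=255, ERR=-48903/512
(1,2): OLD=2154605/16384 → NEW=255, ERR=-2023315/16384
(1,3): OLD=15749771/262144 → NEW=0, ERR=15749771/262144
(2,0): OLD=817859/8192 → NEW=0, ERR=817859/8192
(2,1): OLD=36549265/262144 → NEW=255, ERR=-30297455/262144
(2,2): OLD=53550517/524288 → NEW=0, ERR=53550517/524288
(2,3): OLD=1717507841/8388608 → NEW=255, ERR=-421587199/8388608
(3,0): OLD=677499283/4194304 → NEW=255, ERR=-392048237/4194304
(3,1): OLD=10158921549/67108864 → NEW=255, ERR=-6953838771/67108864
(3,2): OLD=124487524531/1073741824 → NEW=0, ERR=124487524531/1073741824
(3,3): OLD=3202349354853/17179869184 → NEW=255, ERR=-1178517287067/17179869184
(4,0): OLD=150711829463/1073741824 → NEW=255, ERR=-123092335657/1073741824
(4,1): OLD=905041136645/8589934592 → NEW=0, ERR=905041136645/8589934592
(4,2): OLD=72564302584677/274877906944 → NEW=255, ERR=2470436313957/274877906944
(4,3): OLD=640975733244499/4398046511104 → NEW=255, ERR=-480526127087021/4398046511104
(5,0): OLD=17994956144039/137438953472 → NEW=255, ERR=-17051976991321/137438953472
(5,1): OLD=466918760975217/4398046511104 → NEW=0, ERR=466918760975217/4398046511104
(5,2): OLD=392206229064069/2199023255552 → NEW=255, ERR=-168544701101691/2199023255552
(5,3): OLD=7028850807834421/70368744177664 → NEW=0, ERR=7028850807834421/70368744177664
(6,0): OLD=11549920148826803/70368744177664 → NEW=255, ERR=-6394109616477517/70368744177664
(6,1): OLD=171471713175870997/1125899906842624 → NEW=255, ERR=-115632763068998123/1125899906842624
(6,2): OLD=1756042455119351683/18014398509481984 → NEW=0, ERR=1756042455119351683/18014398509481984
(6,3): OLD=71789975735746581909/288230376151711744 → NEW=255, ERR=-1708770182939912811/288230376151711744
Output grid:
  Row 0: #.##  (1 black, running=1)
  Row 1: ###.  (1 black, running=2)
  Row 2: .#.#  (2 black, running=4)
  Row 3: ##.#  (1 black, running=5)
  Row 4: #.##  (1 black, running=6)
  Row 5: #.#.  (2 black, running=8)
  Row 6: ##.#  (1 black, running=9)

Answer: 9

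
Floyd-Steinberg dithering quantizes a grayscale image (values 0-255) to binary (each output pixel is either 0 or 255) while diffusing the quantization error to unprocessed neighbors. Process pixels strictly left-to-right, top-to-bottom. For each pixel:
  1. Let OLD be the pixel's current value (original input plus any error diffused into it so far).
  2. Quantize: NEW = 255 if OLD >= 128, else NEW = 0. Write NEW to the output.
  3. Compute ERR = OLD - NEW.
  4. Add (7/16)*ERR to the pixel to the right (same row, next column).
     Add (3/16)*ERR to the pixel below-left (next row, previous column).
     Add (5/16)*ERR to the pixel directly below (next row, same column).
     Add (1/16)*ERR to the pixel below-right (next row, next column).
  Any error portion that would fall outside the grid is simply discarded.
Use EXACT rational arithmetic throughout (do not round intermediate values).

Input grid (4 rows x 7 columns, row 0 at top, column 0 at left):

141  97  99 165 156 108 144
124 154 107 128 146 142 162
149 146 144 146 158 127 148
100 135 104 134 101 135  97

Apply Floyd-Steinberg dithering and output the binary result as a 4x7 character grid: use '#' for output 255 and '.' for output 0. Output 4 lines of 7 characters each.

(0,0): OLD=141 → NEW=255, ERR=-114
(0,1): OLD=377/8 → NEW=0, ERR=377/8
(0,2): OLD=15311/128 → NEW=0, ERR=15311/128
(0,3): OLD=445097/2048 → NEW=255, ERR=-77143/2048
(0,4): OLD=4571807/32768 → NEW=255, ERR=-3784033/32768
(0,5): OLD=30134873/524288 → NEW=0, ERR=30134873/524288
(0,6): OLD=1418903663/8388608 → NEW=255, ERR=-720191377/8388608
(1,0): OLD=12443/128 → NEW=0, ERR=12443/128
(1,1): OLD=231997/1024 → NEW=255, ERR=-29123/1024
(1,2): OLD=4188417/32768 → NEW=0, ERR=4188417/32768
(1,3): OLD=20705965/131072 → NEW=255, ERR=-12717395/131072
(1,4): OLD=636583079/8388608 → NEW=0, ERR=636583079/8388608
(1,5): OLD=11398251095/67108864 → NEW=255, ERR=-5714509225/67108864
(1,6): OLD=108994219577/1073741824 → NEW=0, ERR=108994219577/1073741824
(2,0): OLD=2851567/16384 → NEW=255, ERR=-1326353/16384
(2,1): OLD=69068085/524288 → NEW=255, ERR=-64625355/524288
(2,2): OLD=923135711/8388608 → NEW=0, ERR=923135711/8388608
(2,3): OLD=12485077927/67108864 → NEW=255, ERR=-4627682393/67108864
(2,4): OLD=69532960343/536870912 → NEW=255, ERR=-67369122217/536870912
(2,5): OLD=1189980230173/17179869184 → NEW=0, ERR=1189980230173/17179869184
(2,6): OLD=56268415043483/274877906944 → NEW=255, ERR=-13825451227237/274877906944
(3,0): OLD=432768255/8388608 → NEW=0, ERR=432768255/8388608
(3,1): OLD=9034528531/67108864 → NEW=255, ERR=-8078231789/67108864
(3,2): OLD=34945931497/536870912 → NEW=0, ERR=34945931497/536870912
(3,3): OLD=266884694735/2147483648 → NEW=0, ERR=266884694735/2147483648
(3,4): OLD=34314405949695/274877906944 → NEW=0, ERR=34314405949695/274877906944
(3,5): OLD=426583097401965/2199023255552 → NEW=255, ERR=-134167832763795/2199023255552
(3,6): OLD=2073008683642803/35184372088832 → NEW=0, ERR=2073008683642803/35184372088832
Row 0: #..##.#
Row 1: .#.#.#.
Row 2: ##.##.#
Row 3: .#...#.

Answer: #..##.#
.#.#.#.
##.##.#
.#...#.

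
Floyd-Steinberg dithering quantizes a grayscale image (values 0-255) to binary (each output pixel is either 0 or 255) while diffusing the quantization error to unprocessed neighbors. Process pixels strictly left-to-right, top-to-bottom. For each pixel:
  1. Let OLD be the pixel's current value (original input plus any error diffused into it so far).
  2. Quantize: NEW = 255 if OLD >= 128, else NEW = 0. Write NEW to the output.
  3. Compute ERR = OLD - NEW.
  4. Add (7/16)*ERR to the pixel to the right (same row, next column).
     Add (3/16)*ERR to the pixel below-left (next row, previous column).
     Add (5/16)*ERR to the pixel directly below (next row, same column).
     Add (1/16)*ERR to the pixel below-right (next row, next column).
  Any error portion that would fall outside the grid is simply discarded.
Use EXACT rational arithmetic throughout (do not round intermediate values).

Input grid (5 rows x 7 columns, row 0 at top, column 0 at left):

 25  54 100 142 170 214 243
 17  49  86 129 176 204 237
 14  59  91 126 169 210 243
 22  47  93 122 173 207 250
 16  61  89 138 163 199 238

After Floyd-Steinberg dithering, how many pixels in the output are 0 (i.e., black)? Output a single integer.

Answer: 17

Derivation:
(0,0): OLD=25 → NEW=0, ERR=25
(0,1): OLD=1039/16 → NEW=0, ERR=1039/16
(0,2): OLD=32873/256 → NEW=255, ERR=-32407/256
(0,3): OLD=354783/4096 → NEW=0, ERR=354783/4096
(0,4): OLD=13624601/65536 → NEW=255, ERR=-3087079/65536
(0,5): OLD=202785711/1048576 → NEW=255, ERR=-64601169/1048576
(0,6): OLD=3624655305/16777216 → NEW=255, ERR=-653534775/16777216
(1,0): OLD=9469/256 → NEW=0, ERR=9469/256
(1,1): OLD=129643/2048 → NEW=0, ERR=129643/2048
(1,2): OLD=6188871/65536 → NEW=0, ERR=6188871/65536
(1,3): OLD=47353403/262144 → NEW=255, ERR=-19493317/262144
(1,4): OLD=2057031761/16777216 → NEW=0, ERR=2057031761/16777216
(1,5): OLD=30620532641/134217728 → NEW=255, ERR=-3604987999/134217728
(1,6): OLD=449308367951/2147483648 → NEW=255, ERR=-98299962289/2147483648
(2,0): OLD=1226441/32768 → NEW=0, ERR=1226441/32768
(2,1): OLD=120769715/1048576 → NEW=0, ERR=120769715/1048576
(2,2): OLD=2699681753/16777216 → NEW=255, ERR=-1578508327/16777216
(2,3): OLD=12145446993/134217728 → NEW=0, ERR=12145446993/134217728
(2,4): OLD=254714296801/1073741824 → NEW=255, ERR=-19089868319/1073741824
(2,5): OLD=6628288039435/34359738368 → NEW=255, ERR=-2133445244405/34359738368
(2,6): OLD=109869672153085/549755813888 → NEW=255, ERR=-30318060388355/549755813888
(3,0): OLD=927638457/16777216 → NEW=0, ERR=927638457/16777216
(3,1): OLD=12331962821/134217728 → NEW=0, ERR=12331962821/134217728
(3,2): OLD=137397125215/1073741824 → NEW=0, ERR=137397125215/1073741824
(3,3): OLD=846311914697/4294967296 → NEW=255, ERR=-248904745783/4294967296
(3,4): OLD=74823609804729/549755813888 → NEW=255, ERR=-65364122736711/549755813888
(3,5): OLD=545919291571643/4398046511104 → NEW=0, ERR=545919291571643/4398046511104
(3,6): OLD=19927817678599461/70368744177664 → NEW=255, ERR=1983787913295141/70368744177664
(4,0): OLD=108461165111/2147483648 → NEW=0, ERR=108461165111/2147483648
(4,1): OLD=4784849695691/34359738368 → NEW=255, ERR=-3976883588149/34359738368
(4,2): OLD=40256890936773/549755813888 → NEW=0, ERR=40256890936773/549755813888
(4,3): OLD=605307498110471/4398046511104 → NEW=255, ERR=-516194362221049/4398046511104
(4,4): OLD=3312529635488293/35184372088832 → NEW=0, ERR=3312529635488293/35184372088832
(4,5): OLD=311687795713836133/1125899906842624 → NEW=255, ERR=24583319468967013/1125899906842624
(4,6): OLD=4757968453245433171/18014398509481984 → NEW=255, ERR=164296833327527251/18014398509481984
Output grid:
  Row 0: ..#.###  (3 black, running=3)
  Row 1: ...#.##  (4 black, running=7)
  Row 2: ..#.###  (3 black, running=10)
  Row 3: ...##.#  (4 black, running=14)
  Row 4: .#.#.##  (3 black, running=17)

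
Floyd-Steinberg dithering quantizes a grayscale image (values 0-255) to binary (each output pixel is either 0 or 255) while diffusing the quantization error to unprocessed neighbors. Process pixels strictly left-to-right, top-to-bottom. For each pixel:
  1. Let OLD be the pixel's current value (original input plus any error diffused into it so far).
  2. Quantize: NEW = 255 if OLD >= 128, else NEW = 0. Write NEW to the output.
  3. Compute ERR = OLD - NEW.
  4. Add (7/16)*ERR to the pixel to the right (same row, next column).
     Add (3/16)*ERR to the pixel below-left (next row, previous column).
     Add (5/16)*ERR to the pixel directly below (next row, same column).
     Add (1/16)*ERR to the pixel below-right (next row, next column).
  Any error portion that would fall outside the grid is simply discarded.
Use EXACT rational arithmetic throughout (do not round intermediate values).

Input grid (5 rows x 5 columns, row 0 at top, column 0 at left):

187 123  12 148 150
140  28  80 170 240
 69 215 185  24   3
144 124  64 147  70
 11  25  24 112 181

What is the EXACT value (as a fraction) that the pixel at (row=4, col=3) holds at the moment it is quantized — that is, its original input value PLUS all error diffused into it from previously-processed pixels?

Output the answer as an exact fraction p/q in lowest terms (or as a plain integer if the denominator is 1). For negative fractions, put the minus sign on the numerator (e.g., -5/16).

Answer: 534071073013165/4398046511104

Derivation:
(0,0): OLD=187 → NEW=255, ERR=-68
(0,1): OLD=373/4 → NEW=0, ERR=373/4
(0,2): OLD=3379/64 → NEW=0, ERR=3379/64
(0,3): OLD=175205/1024 → NEW=255, ERR=-85915/1024
(0,4): OLD=1856195/16384 → NEW=0, ERR=1856195/16384
(1,0): OLD=8719/64 → NEW=255, ERR=-7601/64
(1,1): OLD=5545/512 → NEW=0, ERR=5545/512
(1,2): OLD=1496413/16384 → NEW=0, ERR=1496413/16384
(1,3): OLD=13649945/65536 → NEW=255, ERR=-3061735/65536
(1,4): OLD=261851435/1048576 → NEW=255, ERR=-5535445/1048576
(2,0): OLD=277843/8192 → NEW=0, ERR=277843/8192
(2,1): OLD=63681345/262144 → NEW=255, ERR=-3165375/262144
(2,2): OLD=839599875/4194304 → NEW=255, ERR=-229947645/4194304
(2,3): OLD=-662119591/67108864 → NEW=0, ERR=-662119591/67108864
(2,4): OLD=-6320170705/1073741824 → NEW=0, ERR=-6320170705/1073741824
(3,0): OLD=638938531/4194304 → NEW=255, ERR=-430608989/4194304
(3,1): OLD=2253209447/33554432 → NEW=0, ERR=2253209447/33554432
(3,2): OLD=79071902621/1073741824 → NEW=0, ERR=79071902621/1073741824
(3,3): OLD=368518426485/2147483648 → NEW=255, ERR=-179089903755/2147483648
(3,4): OLD=1067162825513/34359738368 → NEW=0, ERR=1067162825513/34359738368
(4,0): OLD=-4559151187/536870912 → NEW=0, ERR=-4559151187/536870912
(4,1): OLD=853161931181/17179869184 → NEW=0, ERR=853161931181/17179869184
(4,2): OLD=15750441041347/274877906944 → NEW=0, ERR=15750441041347/274877906944
(4,3): OLD=534071073013165/4398046511104 → NEW=0, ERR=534071073013165/4398046511104
Target (4,3): original=112, with diffused error = 534071073013165/4398046511104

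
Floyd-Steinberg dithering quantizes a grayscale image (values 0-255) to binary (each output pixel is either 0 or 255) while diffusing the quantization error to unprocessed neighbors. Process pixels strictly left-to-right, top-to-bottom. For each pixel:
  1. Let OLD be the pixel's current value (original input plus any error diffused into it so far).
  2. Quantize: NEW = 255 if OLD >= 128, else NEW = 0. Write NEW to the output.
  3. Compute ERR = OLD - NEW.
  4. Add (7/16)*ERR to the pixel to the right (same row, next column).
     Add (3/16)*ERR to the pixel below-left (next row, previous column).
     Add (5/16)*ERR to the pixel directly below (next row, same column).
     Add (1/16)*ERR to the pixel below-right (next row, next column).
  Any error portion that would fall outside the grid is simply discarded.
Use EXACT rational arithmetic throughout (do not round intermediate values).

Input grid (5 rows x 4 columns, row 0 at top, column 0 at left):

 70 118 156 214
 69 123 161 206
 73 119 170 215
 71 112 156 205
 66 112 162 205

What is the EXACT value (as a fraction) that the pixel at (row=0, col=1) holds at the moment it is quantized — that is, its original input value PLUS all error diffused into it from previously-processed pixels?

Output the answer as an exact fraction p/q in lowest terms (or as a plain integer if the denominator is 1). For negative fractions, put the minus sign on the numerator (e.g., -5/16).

(0,0): OLD=70 → NEW=0, ERR=70
(0,1): OLD=1189/8 → NEW=255, ERR=-851/8
Target (0,1): original=118, with diffused error = 1189/8

Answer: 1189/8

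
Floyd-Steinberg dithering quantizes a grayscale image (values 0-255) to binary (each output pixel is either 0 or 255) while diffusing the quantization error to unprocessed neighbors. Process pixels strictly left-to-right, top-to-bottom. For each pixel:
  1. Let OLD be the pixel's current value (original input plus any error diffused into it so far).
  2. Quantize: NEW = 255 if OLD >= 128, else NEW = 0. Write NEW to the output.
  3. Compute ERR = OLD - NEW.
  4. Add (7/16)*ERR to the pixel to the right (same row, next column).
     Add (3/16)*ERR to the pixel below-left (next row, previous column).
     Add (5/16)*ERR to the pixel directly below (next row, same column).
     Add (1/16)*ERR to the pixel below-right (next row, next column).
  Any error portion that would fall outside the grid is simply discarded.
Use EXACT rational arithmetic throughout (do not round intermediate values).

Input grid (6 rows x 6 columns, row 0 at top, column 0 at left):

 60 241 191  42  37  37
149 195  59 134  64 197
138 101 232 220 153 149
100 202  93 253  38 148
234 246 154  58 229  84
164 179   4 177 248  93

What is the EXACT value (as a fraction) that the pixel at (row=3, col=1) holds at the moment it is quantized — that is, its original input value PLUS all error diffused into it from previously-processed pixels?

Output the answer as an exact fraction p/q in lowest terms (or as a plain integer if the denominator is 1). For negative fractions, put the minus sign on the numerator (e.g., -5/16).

Answer: 6484059899/33554432

Derivation:
(0,0): OLD=60 → NEW=0, ERR=60
(0,1): OLD=1069/4 → NEW=255, ERR=49/4
(0,2): OLD=12567/64 → NEW=255, ERR=-3753/64
(0,3): OLD=16737/1024 → NEW=0, ERR=16737/1024
(0,4): OLD=723367/16384 → NEW=0, ERR=723367/16384
(0,5): OLD=14762897/262144 → NEW=0, ERR=14762897/262144
(1,0): OLD=10883/64 → NEW=255, ERR=-5437/64
(1,1): OLD=79061/512 → NEW=255, ERR=-51499/512
(1,2): OLD=8185/16384 → NEW=0, ERR=8185/16384
(1,3): OLD=9433221/65536 → NEW=255, ERR=-7278459/65536
(1,4): OLD=171081327/4194304 → NEW=0, ERR=171081327/4194304
(1,5): OLD=15784229209/67108864 → NEW=255, ERR=-1328531111/67108864
(2,0): OLD=758519/8192 → NEW=0, ERR=758519/8192
(2,1): OLD=27488653/262144 → NEW=0, ERR=27488653/262144
(2,2): OLD=1052444903/4194304 → NEW=255, ERR=-17102617/4194304
(2,3): OLD=6415232111/33554432 → NEW=255, ERR=-2141148049/33554432
(2,4): OLD=136554197197/1073741824 → NEW=0, ERR=136554197197/1073741824
(2,5): OLD=3453194219627/17179869184 → NEW=255, ERR=-927672422293/17179869184
(3,0): OLD=623259399/4194304 → NEW=255, ERR=-446288121/4194304
(3,1): OLD=6484059899/33554432 → NEW=255, ERR=-2072320261/33554432
Target (3,1): original=202, with diffused error = 6484059899/33554432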